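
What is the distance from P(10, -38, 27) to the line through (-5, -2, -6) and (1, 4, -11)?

3√193

A direction vector is d = (6, 6, -5).
AP = (15, -36, 33); AP·d = -291, |AP|² = 2610, |d|² = 97.
distance² = |AP|² − (AP·d)²/|d|² = 2610 − 84681/97 = 1737, so the distance is 3√193.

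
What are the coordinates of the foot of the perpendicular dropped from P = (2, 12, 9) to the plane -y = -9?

(2, 9, 9)

The perpendicular from P has direction n = (0, -1, 0): r = (2, 12, 9) + t(0, -1, 0).
Substitute into the plane: n·(P + tn) = -9 gives -12 + 1t = -9, so t = 3.
Foot = (2, 12, 9) + 3·(0, -1, 0) = (2, 9, 9).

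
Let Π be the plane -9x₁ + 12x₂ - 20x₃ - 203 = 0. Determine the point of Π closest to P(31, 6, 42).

(13, 30, 2)

n = (-9, 12, -20), |n|² = 625, and n·P − 203 = -1250.
t = -1250/625 = -2, so the foot is P − t·n = (31, 6, 42) − (-2)·(-9, 12, -20) = (13, 30, 2).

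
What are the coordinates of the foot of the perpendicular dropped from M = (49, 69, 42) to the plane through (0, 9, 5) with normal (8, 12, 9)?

n = (8, 12, 9), |n|² = 289, and n·M − 153 = 1445.
t = 1445/289 = 5, so the foot is M − t·n = (49, 69, 42) − 5·(8, 12, 9) = (9, 9, −3).

(9, 9, -3)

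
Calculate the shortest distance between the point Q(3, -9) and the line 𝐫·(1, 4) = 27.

60√17/17

The normal to the line is n = (1, 4) with |n| = √17.
|n·Q − 27| = |-33 − 27| = 60, so the distance is 60/√17.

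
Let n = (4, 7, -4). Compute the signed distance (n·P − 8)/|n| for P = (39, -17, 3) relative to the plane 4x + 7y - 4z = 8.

n·P − 8 = 17.
|n| = 9, so the signed distance is 17/9.

17/9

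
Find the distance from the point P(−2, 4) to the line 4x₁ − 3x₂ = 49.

69/5

The normal to the line is n = (4, −3) with |n| = 5.
|n·P − 49| = |-20 − 49| = 69, so the distance is 69/5.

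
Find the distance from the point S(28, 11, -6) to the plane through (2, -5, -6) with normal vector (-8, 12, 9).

The plane has equation n·(r − (2, -5, -6)) = 0, i.e. n·r = -130.
n = (-8, 12, 9); n·P − (-130) = -16; |n| = 17; distance = 16/17.

16/17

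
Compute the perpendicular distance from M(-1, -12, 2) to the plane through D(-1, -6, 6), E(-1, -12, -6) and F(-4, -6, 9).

4√6/3

DE = (0, -6, -12) and DF = (-3, 0, 3), so a normal is n = DE × DF = (-18, 36, -18).
Then n·(-1, -12, 2) - (-306) = -144.
|n| = √(324 + 1296 + 324) = 18√6, so the distance is |-144|/(18√6) = 8/√6.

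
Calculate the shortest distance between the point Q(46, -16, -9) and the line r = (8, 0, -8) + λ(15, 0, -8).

Direction vector d = (15, 0, -8).
AP = (38, -16, -1), and AP × d = (128, 289, 240).
|AP × d|² = 157505 and |d|² = 289, so the distance is √(157505/289) = √545.

√545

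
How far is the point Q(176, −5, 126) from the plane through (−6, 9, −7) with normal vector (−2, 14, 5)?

The plane has equation n·(r − (−6, 9, −7)) = 0, i.e. n·r = 103.
d = |(-2)·176 + 14·(-5) + 5·126 − 103| / √(4 + 196 + 25) = |105| / 15 = 7.

7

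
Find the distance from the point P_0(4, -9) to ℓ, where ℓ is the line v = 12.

21

d = |0·4 + 1·(-9) − 12| / √(0 + 1) = |-21|/1 = 21.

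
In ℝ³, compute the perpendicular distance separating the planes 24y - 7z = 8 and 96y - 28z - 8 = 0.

6/25

Divide the second equation by 4 to match normals: 24y - 7z = 2.
With common normal n = (0, 24, -7) (|n| = 25), the distance is |8 − 2|/|n| = 6/25.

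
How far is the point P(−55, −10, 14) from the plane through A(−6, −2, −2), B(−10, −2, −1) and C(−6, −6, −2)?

AB = (−4, 0, 1) and AC = (0, −4, 0), so a normal is n = AB × AC = (4, 0, 16).
d = |4·(-55) + 16·14 − (-56)| / √(16 + 0 + 256) = |60| / (4√17) = 15/√17.

15/√17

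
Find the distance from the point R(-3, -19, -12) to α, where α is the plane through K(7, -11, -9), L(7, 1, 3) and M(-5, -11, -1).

5√22/22

KL = (0, 12, 12) and KM = (-12, 0, 8), so a normal is n = KL × KM = (96, -144, 144).
d = |96·(-3) + (-144)·(-19) + 144·(-12) − 960| / √(9216 + 20736 + 20736) = |-240| / (48√22) = 5√22/22.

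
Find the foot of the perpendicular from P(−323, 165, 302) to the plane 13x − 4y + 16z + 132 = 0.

The perpendicular from P has direction n = (13, −4, 16): r = (−323, 165, 302) + t(13, −4, 16).
Substitute into the plane: n·(P + tn) = -132 gives -27 + 441t = -132, so t = -5/21.
Foot = (−323, 165, 302) + (-5/21)·(13, −4, 16) = (−6848/21, 3485/21, 6262/21).

(-6848/21, 3485/21, 6262/21)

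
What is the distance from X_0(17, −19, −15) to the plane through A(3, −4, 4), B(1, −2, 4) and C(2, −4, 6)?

7

AB = (−2, 2, 0) and AC = (−1, 0, 2), so a normal is n = AB × AC = (4, 4, 2).
Then n·(17, −19, −15) − 4 = −42.
|n| = √(16 + 16 + 4) = 6, so the distance is |-42|/6 = 7.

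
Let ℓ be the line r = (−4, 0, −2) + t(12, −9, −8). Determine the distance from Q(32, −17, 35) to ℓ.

Direction vector d = (12, −9, −8).
AP = (36, −17, 37); AP·d = 289, |AP|² = 2954, |d|² = 289.
distance² = |AP|² − (AP·d)²/|d|² = 2954 − 83521/289 = 2665, so the distance is √2665.

√2665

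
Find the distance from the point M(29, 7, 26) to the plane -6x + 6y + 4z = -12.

8/√22

Normal vector n = (-6, 6, 4), and n·(29, 7, 26) - (-12) = -16.
|n| = √(36 + 36 + 16) = 2√22, so the distance is |-16|/(2√22) = 8/√22.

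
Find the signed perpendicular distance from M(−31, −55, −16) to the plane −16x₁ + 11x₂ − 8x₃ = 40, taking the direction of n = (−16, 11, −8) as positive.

-1

n·M − 40 = -21.
|n| = 21, so the signed distance is -21/21 = -1.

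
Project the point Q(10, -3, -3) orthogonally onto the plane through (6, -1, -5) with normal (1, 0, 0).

(6, -3, -3)

The perpendicular from Q has direction n = (1, 0, 0): r = (10, -3, -3) + μ(1, 0, 0).
Substitute into the plane: n·(Q + μn) = 6 gives 10 + 1μ = 6, so μ = -4.
Foot = (10, -3, -3) + (-4)·(1, 0, 0) = (6, -3, -3).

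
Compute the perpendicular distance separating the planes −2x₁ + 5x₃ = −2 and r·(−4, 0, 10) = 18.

Divide the second equation by 2 to match normals: −2x₁ + 5x₃ = 9.
With common normal n = (−2, 0, 5) (|n| = √29), the distance is |(-2) − 9|/|n| = 11/√29.

11√29/29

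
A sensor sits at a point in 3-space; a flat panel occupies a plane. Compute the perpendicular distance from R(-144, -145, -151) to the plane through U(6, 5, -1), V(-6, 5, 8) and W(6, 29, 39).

6

UV = (-12, 0, 9) and UW = (0, 24, 40), so a normal is n = UV × UW = (-216, 480, -288).
Then n·(-144, -145, -151) - 1392 = 3600.
|n| = √(46656 + 230400 + 82944) = 600, so the distance is |3600|/600 = 6.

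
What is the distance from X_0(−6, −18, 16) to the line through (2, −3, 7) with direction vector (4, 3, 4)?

√329

Direction vector d = (4, 3, 4).
AP = (−8, −15, 9); AP·d = -41, |AP|² = 370, |d|² = 41.
distance² = |AP|² − (AP·d)²/|d|² = 370 − 1681/41 = 329, so the distance is √329.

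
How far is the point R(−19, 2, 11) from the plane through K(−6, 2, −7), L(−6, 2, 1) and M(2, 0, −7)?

13√17/17

KL = (0, 0, 8) and KM = (8, −2, 0), so a normal is n = KL × KM = (16, 64, 0).
Then n·(−19, 2, 11) − 32 = −208.
|n| = √(256 + 4096 + 0) = 16√17, so the distance is |-208|/(16√17) = 13√17/17.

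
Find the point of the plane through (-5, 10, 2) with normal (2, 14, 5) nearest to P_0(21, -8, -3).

The perpendicular from P_0 has direction n = (2, 14, 5): r = (21, -8, -3) + t(2, 14, 5).
Substitute into the plane: n·(P_0 + tn) = 140 gives -85 + 225t = 140, so t = 1.
Foot = (21, -8, -3) + 1·(2, 14, 5) = (23, 6, 2).

(23, 6, 2)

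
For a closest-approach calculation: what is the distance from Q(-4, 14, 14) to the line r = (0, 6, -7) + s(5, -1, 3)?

9√6

Direction vector d = (5, -1, 3).
AP = (-4, 8, 21), and AP × d = (45, 117, -36).
|AP × d|² = 17010 and |d|² = 35, so the distance is √(17010/35) = √486 = 9√6.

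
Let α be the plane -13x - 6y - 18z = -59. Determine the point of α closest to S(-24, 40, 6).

(-539/23, 926/23, 156/23)

n = (-13, -6, -18), |n|² = 529, and n·S − (-59) = 23.
t = 23/529 = 1/23, so the foot is S − t·n = (-24, 40, 6) − (1/23)·(-13, -6, -18) = (-539/23, 926/23, 156/23).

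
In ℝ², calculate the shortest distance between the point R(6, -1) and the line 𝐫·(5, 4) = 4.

d = |5·6 + 4·(-1) − 4| / √(25 + 16) = |22|/√41 = 22√41/41.

22/√41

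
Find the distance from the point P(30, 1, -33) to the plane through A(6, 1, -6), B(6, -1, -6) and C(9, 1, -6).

27

AB = (0, -2, 0) and AC = (3, 0, 0), so a normal is n = AB × AC = (0, 0, 6).
Then n·(30, 1, -33) - (-36) = -162.
|n| = √(0 + 0 + 36) = 6, so the distance is |-162|/6 = 27.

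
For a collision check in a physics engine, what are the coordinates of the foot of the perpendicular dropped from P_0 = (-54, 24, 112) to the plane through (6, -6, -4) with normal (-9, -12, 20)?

(-18, 72, 32)

The perpendicular from P_0 has direction n = (-9, -12, 20): r = (-54, 24, 112) + μ(-9, -12, 20).
Substitute into the plane: n·(P_0 + μn) = -62 gives 2438 + 625μ = -62, so μ = -4.
Foot = (-54, 24, 112) + (-4)·(-9, -12, 20) = (-18, 72, 32).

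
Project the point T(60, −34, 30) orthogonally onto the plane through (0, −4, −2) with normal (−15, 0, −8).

n = (−15, 0, −8), |n|² = 289, and n·T − 16 = -1156.
t = -1156/289 = -4, so the foot is T − t·n = (60, −34, 30) − (-4)·(−15, 0, −8) = (0, −34, −2).

(0, -34, -2)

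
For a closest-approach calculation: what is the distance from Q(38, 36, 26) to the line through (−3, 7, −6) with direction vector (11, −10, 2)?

9√41

Direction vector d = (11, −10, 2).
AP = (41, 29, 32); AP·d = 225, |AP|² = 3546, |d|² = 225.
distance² = |AP|² − (AP·d)²/|d|² = 3546 − 50625/225 = 3321, so the distance is 9√41.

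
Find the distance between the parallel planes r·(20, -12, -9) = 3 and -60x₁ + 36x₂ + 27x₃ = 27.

12/25

Divide the second equation by -3 to match normals: 20x₁ - 12x₂ - 9x₃ = -9.
With common normal n = (20, -12, -9) (|n| = 25), the distance is |3 − (-9)|/|n| = 12/25.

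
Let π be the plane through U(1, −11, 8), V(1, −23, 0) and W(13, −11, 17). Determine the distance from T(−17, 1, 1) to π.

18/17

UV = (0, −12, −8) and UW = (12, 0, 9), so a normal is n = UV × UW = (−108, −96, 144).
Then n·(−17, 1, 1) − 2100 = −216.
|n| = √(11664 + 9216 + 20736) = 204, so the distance is |-216|/204 = 18/17.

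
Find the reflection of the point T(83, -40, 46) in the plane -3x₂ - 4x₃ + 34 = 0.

With n = (0, -3, -4), the signed offset is (n·T − (-34))/|n|² = -30/25 = -6/5.
T' = T − 2t·n = (83, -40, 46) − (-12/5)·(0, -3, -4) = (83, -236/5, 182/5).

(83, -236/5, 182/5)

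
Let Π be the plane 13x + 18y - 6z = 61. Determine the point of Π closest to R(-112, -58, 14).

(-47, 32, -16)

n = (13, 18, -6), |n|² = 529, and n·R − 61 = -2645.
t = -2645/529 = -5, so the foot is R − t·n = (-112, -58, 14) − (-5)·(13, 18, -6) = (-47, 32, -16).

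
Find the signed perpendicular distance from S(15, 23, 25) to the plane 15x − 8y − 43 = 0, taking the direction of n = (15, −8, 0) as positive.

n·S − 43 = -2.
|n| = 17, so the signed distance is -2/17.

-2/17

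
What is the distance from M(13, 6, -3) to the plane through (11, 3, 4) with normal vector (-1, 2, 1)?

The plane has equation n·(r − (11, 3, 4)) = 0, i.e. n·r = -1.
d = |(-1)·13 + 2·6 + 1·(-3) − (-1)| / √(1 + 4 + 1) = |-3| / √6 = √6/2.

√6/2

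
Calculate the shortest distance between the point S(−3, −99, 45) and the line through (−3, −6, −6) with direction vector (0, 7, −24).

Direction vector d = (0, 7, −24).
AP = (0, −93, 51), and AP × d = (1875, 0, 0).
|AP × d|² = 3515625 and |d|² = 625, so the distance is √(3515625/625) = √5625 = 75.

75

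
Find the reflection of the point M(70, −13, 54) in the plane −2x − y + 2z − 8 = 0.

With n = (−2, −1, 2), the signed offset is (n·M − 8)/|n|² = -27/9 = -3.
M' = M − 2t·n = (70, −13, 54) − (-6)·(−2, −1, 2) = (58, −19, 66).

(58, -19, 66)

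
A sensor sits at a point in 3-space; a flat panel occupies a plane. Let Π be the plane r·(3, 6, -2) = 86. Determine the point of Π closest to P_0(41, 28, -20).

n = (3, 6, -2), |n|² = 49, and n·P_0 − 86 = 245.
t = 245/49 = 5, so the foot is P_0 − t·n = (41, 28, -20) − 5·(3, 6, -2) = (26, -2, -10).

(26, -2, -10)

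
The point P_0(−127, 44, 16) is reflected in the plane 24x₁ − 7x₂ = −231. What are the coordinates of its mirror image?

With n = (24, −7, 0), the signed offset is (n·P_0 − (-231))/|n|² = -3125/625 = -5.
P_0' = P_0 − 2t·n = (−127, 44, 16) − (-10)·(24, −7, 0) = (113, −26, 16).

(113, -26, 16)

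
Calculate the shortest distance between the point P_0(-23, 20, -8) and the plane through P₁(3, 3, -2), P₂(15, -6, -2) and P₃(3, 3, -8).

2

P₁P₂ = (12, -9, 0) and P₁P₃ = (0, 0, -6), so a normal is n = P₁P₂ × P₁P₃ = (54, 72, 0).
n = (54, 72, 0); n·P − 378 = -180; |n| = 90; distance = 180/90 = 2.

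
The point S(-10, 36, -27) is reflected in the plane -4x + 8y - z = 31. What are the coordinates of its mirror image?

(22, -28, -19)

n = (-4, 8, -1), |n|² = 81, n·S − 31 = 324, so t = 324/81 = 4.
Foot F = S − 4·n = (6, 4, -23); the reflection is 2F − S = (22, -28, -19).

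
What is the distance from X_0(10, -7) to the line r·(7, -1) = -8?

The normal to the line is n = (7, -1) with |n| = 5√2.
|n·X_0 − (-8)| = |77 − (-8)| = 85, so the distance is 85/(5√2) = 17/√2.

17√2/2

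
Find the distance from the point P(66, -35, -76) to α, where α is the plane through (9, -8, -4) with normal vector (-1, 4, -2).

√21

The plane has equation n·(r − (9, -8, -4)) = 0, i.e. n·r = -33.
Then n·(66, -35, -76) - (-33) = -21.
|n| = √(1 + 16 + 4) = √21, so the distance is |-21|/√21 = √21.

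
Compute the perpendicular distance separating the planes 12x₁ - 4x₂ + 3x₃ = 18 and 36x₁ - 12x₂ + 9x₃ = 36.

Divide the second equation by 3 to match normals: 12x₁ - 4x₂ + 3x₃ = 12.
Both planes have normal n = (12, -4, 3), |n| = 13. Any point on the first plane is at distance |12 − 18|/|n| = 6/13 from the second.

6/13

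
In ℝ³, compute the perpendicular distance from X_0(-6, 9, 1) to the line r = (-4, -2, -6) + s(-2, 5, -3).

Direction vector d = (-2, 5, -3).
AP = (-2, 11, 7); AP·d = 38, |AP|² = 174, |d|² = 38.
distance² = |AP|² − (AP·d)²/|d|² = 174 − 1444/38 = 136, so the distance is 2√34.

2√34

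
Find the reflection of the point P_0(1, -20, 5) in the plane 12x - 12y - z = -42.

n = (12, -12, -1), |n|² = 289, n·P_0 − (-42) = 289, so t = 289/289 = 1.
Foot F = P_0 − 1·n = (-11, -8, 6); the reflection is 2F − P_0 = (-23, 4, 7).

(-23, 4, 7)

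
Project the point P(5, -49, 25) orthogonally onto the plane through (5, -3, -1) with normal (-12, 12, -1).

n = (-12, 12, -1), |n|² = 289, and n·P − (-95) = -578.
t = -578/289 = -2, so the foot is P − t·n = (5, -49, 25) − (-2)·(-12, 12, -1) = (-19, -25, 23).

(-19, -25, 23)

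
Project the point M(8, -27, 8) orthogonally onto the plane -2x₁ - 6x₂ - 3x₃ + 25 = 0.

n = (-2, -6, -3), |n|² = 49, and n·M − (-25) = 147.
t = 147/49 = 3, so the foot is M − t·n = (8, -27, 8) − 3·(-2, -6, -3) = (14, -9, 17).

(14, -9, 17)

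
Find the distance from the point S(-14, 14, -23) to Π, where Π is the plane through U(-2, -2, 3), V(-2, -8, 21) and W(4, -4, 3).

10/√11

UV = (0, -6, 18) and UW = (6, -2, 0), so a normal is n = UV × UW = (36, 108, 36).
n = (36, 108, 36); n·P − (-180) = 360; |n| = 36√11; distance = 360/(36√11) = 10√11/11.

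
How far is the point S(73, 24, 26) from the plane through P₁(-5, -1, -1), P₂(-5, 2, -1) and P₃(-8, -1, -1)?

27

P₁P₂ = (0, 3, 0) and P₁P₃ = (-3, 0, 0), so a normal is n = P₁P₂ × P₁P₃ = (0, 0, 9).
Then n·(73, 24, 26) - (-9) = 243.
|n| = √(0 + 0 + 81) = 9, so the distance is |243|/9 = 27.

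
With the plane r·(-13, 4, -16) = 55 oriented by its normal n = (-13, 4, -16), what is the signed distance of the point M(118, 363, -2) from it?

n·M − 55 = -105.
|n| = 21, so the signed distance is -105/21 = -5.

-5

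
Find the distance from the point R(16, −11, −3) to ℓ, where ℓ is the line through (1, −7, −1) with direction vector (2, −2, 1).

√101

Direction vector d = (2, −2, 1).
AP = (15, −4, −2); AP·d = 36, |AP|² = 245, |d|² = 9.
distance² = |AP|² − (AP·d)²/|d|² = 245 − 1296/9 = 101, so the distance is √101.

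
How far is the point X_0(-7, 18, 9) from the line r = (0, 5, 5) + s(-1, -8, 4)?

3√17

Direction vector d = (-1, -8, 4).
AP = (-7, 13, 4), and AP × d = (84, 24, 69).
|AP × d|² = 12393 and |d|² = 81, so the distance is √(12393/81) = √153 = 3√17.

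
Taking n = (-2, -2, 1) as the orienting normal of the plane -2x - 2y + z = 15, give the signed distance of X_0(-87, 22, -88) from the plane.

n·X_0 − 15 = 27.
|n| = 3, so the signed distance is 27/3 = 9.

9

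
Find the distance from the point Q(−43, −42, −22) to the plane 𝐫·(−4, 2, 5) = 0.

d = |(-4)·(-43) + 2·(-42) + 5·(-22) − 0| / √(16 + 4 + 25) = |-22| / (3√5) = 22/(3√5).

22√5/15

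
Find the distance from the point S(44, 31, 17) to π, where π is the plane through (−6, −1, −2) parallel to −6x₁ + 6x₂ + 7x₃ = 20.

Parallel planes share the normal n = (−6, 6, 7); since (−6, −1, −2) lies on the plane, its equation is −6x₁ + 6x₂ + 7x₃ = 16.
n = (−6, 6, 7); n·P − 16 = 25; |n| = 11; distance = 25/11.

25/11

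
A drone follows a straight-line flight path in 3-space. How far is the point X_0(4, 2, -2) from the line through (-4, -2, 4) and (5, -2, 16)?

2√29

A direction vector is d = (9, 0, 12).
AP = (8, 4, -6), and AP × d = (48, -150, -36).
|AP × d|² = 26100 and |d|² = 225, so the distance is √(26100/225) = √116 = 2√29.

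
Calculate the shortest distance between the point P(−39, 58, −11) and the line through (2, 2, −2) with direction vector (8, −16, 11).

√929

Direction vector d = (8, −16, 11).
AP = (−41, 56, −9), and AP × d = (472, 379, 208).
|AP × d|² = 409689 and |d|² = 441, so the distance is √(409689/441) = √929.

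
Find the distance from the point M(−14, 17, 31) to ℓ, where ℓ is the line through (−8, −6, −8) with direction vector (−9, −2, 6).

Direction vector d = (−9, −2, 6).
AP = (−6, 23, 39); AP·d = 242, |AP|² = 2086, |d|² = 121.
distance² = |AP|² − (AP·d)²/|d|² = 2086 − 58564/121 = 1602, so the distance is 3√178.

3√178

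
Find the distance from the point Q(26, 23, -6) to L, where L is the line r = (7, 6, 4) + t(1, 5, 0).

√334

Direction vector d = (1, 5, 0).
AP = (19, 17, -10), and AP × d = (50, -10, 78).
|AP × d|² = 8684 and |d|² = 26, so the distance is √(8684/26) = √334.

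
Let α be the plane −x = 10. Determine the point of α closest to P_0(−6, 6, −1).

The perpendicular from P_0 has direction n = (−1, 0, 0): r = (−6, 6, −1) + μ(−1, 0, 0).
Substitute into the plane: n·(P_0 + μn) = 10 gives 6 + 1μ = 10, so μ = 4.
Foot = (−6, 6, −1) + 4·(−1, 0, 0) = (−10, 6, −1).

(-10, 6, -1)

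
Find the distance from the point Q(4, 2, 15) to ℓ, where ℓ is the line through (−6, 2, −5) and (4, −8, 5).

A direction vector is d = (10, −10, 10).
AP = (10, 0, 20); AP·d = 300, |AP|² = 500, |d|² = 300.
distance² = |AP|² − (AP·d)²/|d|² = 500 − 90000/300 = 200, so the distance is 10√2.

10√2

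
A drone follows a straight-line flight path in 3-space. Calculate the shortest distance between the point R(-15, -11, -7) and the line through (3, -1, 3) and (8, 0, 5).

2√11

A direction vector is d = (5, 1, 2).
AP = (-18, -10, -10), and AP × d = (-10, -14, 32).
|AP × d|² = 1320 and |d|² = 30, so the distance is √(1320/30) = √44 = 2√11.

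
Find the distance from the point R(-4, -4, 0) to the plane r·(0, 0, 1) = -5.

n = (0, 0, 1); n·P − (-5) = 5; |n| = 1; distance = 5/1 = 5.

5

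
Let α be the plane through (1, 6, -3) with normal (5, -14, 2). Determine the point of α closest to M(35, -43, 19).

(15, 13, 11)

The perpendicular from M has direction n = (5, -14, 2): r = (35, -43, 19) + μ(5, -14, 2).
Substitute into the plane: n·(M + μn) = -85 gives 815 + 225μ = -85, so μ = -4.
Foot = (35, -43, 19) + (-4)·(5, -14, 2) = (15, 13, 11).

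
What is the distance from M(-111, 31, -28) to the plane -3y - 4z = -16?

7

n = (0, -3, -4); n·P − (-16) = 35; |n| = 5; distance = 35/5 = 7.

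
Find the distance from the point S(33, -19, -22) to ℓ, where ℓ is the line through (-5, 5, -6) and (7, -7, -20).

A direction vector is d = (12, -12, -14).
AP = (38, -24, -16), and AP × d = (144, 340, -168).
|AP × d|² = 164560 and |d|² = 484, so the distance is √(164560/484) = √340 = 2√85.

2√85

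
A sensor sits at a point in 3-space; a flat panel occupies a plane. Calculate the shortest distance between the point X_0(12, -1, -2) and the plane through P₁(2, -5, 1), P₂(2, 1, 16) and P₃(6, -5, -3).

P₁P₂ = (0, 6, 15) and P₁P₃ = (4, 0, -4), so a normal is n = P₁P₂ × P₁P₃ = (-24, 60, -24).
Then n·(12, -1, -2) - (-372) = 72.
|n| = √(576 + 3600 + 576) = 12√33, so the distance is |72|/(12√33) = 2√33/11.

2√33/11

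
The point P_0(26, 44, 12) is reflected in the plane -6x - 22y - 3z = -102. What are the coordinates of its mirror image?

n = (-6, -22, -3), |n|² = 529, n·P_0 − (-102) = -1058, so t = -1058/529 = -2.
Foot F = P_0 − (-2)·n = (14, 0, 6); the reflection is 2F − P_0 = (2, -44, 0).

(2, -44, 0)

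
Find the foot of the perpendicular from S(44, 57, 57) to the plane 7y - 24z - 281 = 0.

The perpendicular from S has direction n = (0, 7, -24): r = (44, 57, 57) + λ(0, 7, -24).
Substitute into the plane: n·(S + λn) = 281 gives -969 + 625λ = 281, so λ = 2.
Foot = (44, 57, 57) + 2·(0, 7, -24) = (44, 71, 9).

(44, 71, 9)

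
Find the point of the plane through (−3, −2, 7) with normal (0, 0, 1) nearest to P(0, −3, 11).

(0, -3, 7)

n = (0, 0, 1), |n|² = 1, and n·P − 7 = 4.
t = 4/1 = 4, so the foot is P − t·n = (0, −3, 11) − 4·(0, 0, 1) = (0, −3, 7).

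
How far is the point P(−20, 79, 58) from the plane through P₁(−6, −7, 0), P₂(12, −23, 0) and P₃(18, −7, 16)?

P₁P₂ = (18, −16, 0) and P₁P₃ = (24, 0, 16), so a normal is n = P₁P₂ × P₁P₃ = (−256, −288, 384).
Then n·(−20, 79, 58) − 3552 = 1088.
|n| = √(65536 + 82944 + 147456) = 544, so the distance is |1088|/544 = 2.

2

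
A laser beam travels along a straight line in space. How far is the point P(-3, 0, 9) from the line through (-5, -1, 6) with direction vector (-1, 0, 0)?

√10

Direction vector d = (-1, 0, 0).
AP = (2, 1, 3); AP·d = -2, |AP|² = 14, |d|² = 1.
distance² = |AP|² − (AP·d)²/|d|² = 14 − 4/1 = 10, so the distance is √10.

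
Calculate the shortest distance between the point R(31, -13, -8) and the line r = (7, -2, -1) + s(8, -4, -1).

Direction vector d = (8, -4, -1).
AP = (24, -11, -7), and AP × d = (-17, -32, -8).
|AP × d|² = 1377 and |d|² = 81, so the distance is √(1377/81) = √17.

√17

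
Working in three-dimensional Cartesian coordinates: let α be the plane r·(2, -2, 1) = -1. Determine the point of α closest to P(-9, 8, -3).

The perpendicular from P has direction n = (2, -2, 1): r = (-9, 8, -3) + λ(2, -2, 1).
Substitute into the plane: n·(P + λn) = -1 gives -37 + 9λ = -1, so λ = 4.
Foot = (-9, 8, -3) + 4·(2, -2, 1) = (-1, 0, 1).

(-1, 0, 1)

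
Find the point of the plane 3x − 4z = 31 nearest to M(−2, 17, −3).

The perpendicular from M has direction n = (3, 0, −4): r = (−2, 17, −3) + t(3, 0, −4).
Substitute into the plane: n·(M + tn) = 31 gives 6 + 25t = 31, so t = 1.
Foot = (−2, 17, −3) + 1·(3, 0, −4) = (1, 17, −7).

(1, 17, -7)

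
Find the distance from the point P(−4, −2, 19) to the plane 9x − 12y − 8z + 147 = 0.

1

d = |9·(-4) + (-12)·(-2) + (-8)·19 − (-147)| / √(81 + 144 + 64) = |-17| / 17 = 1.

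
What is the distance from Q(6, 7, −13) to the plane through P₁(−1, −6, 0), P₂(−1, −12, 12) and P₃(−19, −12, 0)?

P₁P₂ = (0, −6, 12) and P₁P₃ = (−18, −6, 0), so a normal is n = P₁P₂ × P₁P₃ = (72, −216, −108).
d = |72·6 + (-216)·7 + (-108)·(-13) − 1224| / √(5184 + 46656 + 11664) = |-900| / 252 = 25/7.

25/7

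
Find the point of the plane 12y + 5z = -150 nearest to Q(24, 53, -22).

The perpendicular from Q has direction n = (0, 12, 5): r = (24, 53, -22) + μ(0, 12, 5).
Substitute into the plane: n·(Q + μn) = -150 gives 526 + 169μ = -150, so μ = -4.
Foot = (24, 53, -22) + (-4)·(0, 12, 5) = (24, 5, -42).

(24, 5, -42)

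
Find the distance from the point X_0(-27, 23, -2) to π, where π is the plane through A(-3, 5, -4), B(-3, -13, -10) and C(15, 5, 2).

12/√11

AB = (0, -18, -6) and AC = (18, 0, 6), so a normal is n = AB × AC = (-108, -108, 324).
d = |(-108)·(-27) + (-108)·23 + 324·(-2) − (-1512)| / √(11664 + 11664 + 104976) = |1296| / (108√11) = 12√11/11.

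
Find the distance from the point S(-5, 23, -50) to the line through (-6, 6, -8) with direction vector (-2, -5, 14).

Direction vector d = (-2, -5, 14).
AP = (1, 17, -42), and AP × d = (28, 70, 29).
|AP × d|² = 6525 and |d|² = 225, so the distance is √(6525/225) = √29.

√29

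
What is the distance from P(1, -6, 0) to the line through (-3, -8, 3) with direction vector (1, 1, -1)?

√2

Direction vector d = (1, 1, -1).
AP = (4, 2, -3); AP·d = 9, |AP|² = 29, |d|² = 3.
distance² = |AP|² − (AP·d)²/|d|² = 29 − 81/3 = 2, so the distance is √2.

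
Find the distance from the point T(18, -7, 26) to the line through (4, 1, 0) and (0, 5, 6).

2√217

A direction vector is d = (-4, 4, 6).
AP = (14, -8, 26); AP·d = 68, |AP|² = 936, |d|² = 68.
distance² = |AP|² − (AP·d)²/|d|² = 936 − 4624/68 = 868, so the distance is 2√217.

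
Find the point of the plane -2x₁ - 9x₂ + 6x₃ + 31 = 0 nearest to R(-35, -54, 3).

The perpendicular from R has direction n = (-2, -9, 6): r = (-35, -54, 3) + μ(-2, -9, 6).
Substitute into the plane: n·(R + μn) = -31 gives 574 + 121μ = -31, so μ = -5.
Foot = (-35, -54, 3) + (-5)·(-2, -9, 6) = (-25, -9, -27).

(-25, -9, -27)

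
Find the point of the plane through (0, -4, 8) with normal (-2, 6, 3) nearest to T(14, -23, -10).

(6, 1, 2)

n = (-2, 6, 3), |n|² = 49, and n·T − 0 = -196.
t = -196/49 = -4, so the foot is T − t·n = (14, -23, -10) − (-4)·(-2, 6, 3) = (6, 1, 2).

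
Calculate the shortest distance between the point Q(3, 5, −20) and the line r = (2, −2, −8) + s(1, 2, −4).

√5

Direction vector d = (1, 2, −4).
AP = (1, 7, −12), and AP × d = (−4, −8, −5).
|AP × d|² = 105 and |d|² = 21, so the distance is √(105/21) = √5.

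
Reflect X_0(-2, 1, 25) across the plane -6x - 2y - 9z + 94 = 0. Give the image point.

n = (-6, -2, -9), |n|² = 121, n·X_0 − (-94) = -121, so t = -121/121 = -1.
Foot F = X_0 − (-1)·n = (-8, -1, 16); the reflection is 2F − X_0 = (-14, -3, 7).

(-14, -3, 7)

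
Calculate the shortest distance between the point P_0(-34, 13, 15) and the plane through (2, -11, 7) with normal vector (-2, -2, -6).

The plane has equation n·(r − (2, -11, 7)) = 0, i.e. n·r = -24.
d = |(-2)·(-34) + (-2)·13 + (-6)·15 − (-24)| / √(4 + 4 + 36) = |-24| / (2√11) = 12/√11.

12/√11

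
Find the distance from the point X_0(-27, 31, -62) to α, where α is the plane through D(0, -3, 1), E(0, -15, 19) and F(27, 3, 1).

DE = (0, -12, 18) and DF = (27, 6, 0), so a normal is n = DE × DF = (-108, 486, 324).
Then n·(-27, 31, -62) - (-1134) = -972.
|n| = √(11664 + 236196 + 104976) = 594, so the distance is |-972|/594 = 18/11.

18/11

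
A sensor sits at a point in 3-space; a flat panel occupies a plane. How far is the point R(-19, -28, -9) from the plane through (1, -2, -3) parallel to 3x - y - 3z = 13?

Parallel planes share the normal n = (3, -1, -3); since (1, -2, -3) lies on the plane, its equation is 3x - y - 3z = 14.
Then n·(-19, -28, -9) - 14 = -16.
|n| = √(9 + 1 + 9) = √19, so the distance is |-16|/√19 = 16√19/19.

16√19/19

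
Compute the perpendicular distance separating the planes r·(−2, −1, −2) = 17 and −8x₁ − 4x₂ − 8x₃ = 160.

23/3

Divide the second equation by 4 to match normals: −2x₁ − x₂ − 2x₃ = 40.
With common normal n = (−2, −1, −2) (|n| = 3), the distance is |17 − 40|/|n| = 23/3.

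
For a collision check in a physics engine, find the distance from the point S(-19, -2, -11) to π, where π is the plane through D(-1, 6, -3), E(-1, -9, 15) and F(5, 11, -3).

DE = (0, -15, 18) and DF = (6, 5, 0), so a normal is n = DE × DF = (-90, 108, 90).
n = (-90, 108, 90); n·P − 468 = 36; |n| = 18√86; distance = 36/(18√86) = 2/√86.

2/√86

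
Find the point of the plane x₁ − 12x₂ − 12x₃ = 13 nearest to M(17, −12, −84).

(13, 36, -36)

The perpendicular from M has direction n = (1, −12, −12): r = (17, −12, −84) + t(1, −12, −12).
Substitute into the plane: n·(M + tn) = 13 gives 1169 + 289t = 13, so t = -4.
Foot = (17, −12, −84) + (-4)·(1, −12, −12) = (13, 36, −36).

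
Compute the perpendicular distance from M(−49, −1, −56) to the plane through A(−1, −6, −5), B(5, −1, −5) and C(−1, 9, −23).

15/√86

AB = (6, 5, 0) and AC = (0, 15, −18), so a normal is n = AB × AC = (−90, 108, 90).
Then n·(−49, −1, −56) − (−1008) = 270.
|n| = √(8100 + 11664 + 8100) = 18√86, so the distance is |270|/(18√86) = 15/√86.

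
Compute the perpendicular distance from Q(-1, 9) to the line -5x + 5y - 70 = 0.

The normal to the line is n = (-5, 5) with |n| = 5√2.
|n·Q − 70| = |50 − 70| = 20, so the distance is 20/(5√2) = 2√2.

2√2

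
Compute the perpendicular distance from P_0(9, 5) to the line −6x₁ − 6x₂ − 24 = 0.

9√2

The normal to the line is n = (−6, −6) with |n| = 6√2.
|n·P_0 − 24| = |-84 − 24| = 108, so the distance is 108/(6√2) = 9√2.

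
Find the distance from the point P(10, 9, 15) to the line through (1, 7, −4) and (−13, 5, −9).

√221

A direction vector is d = (−14, −2, −5).
AP = (9, 2, 19); AP·d = -225, |AP|² = 446, |d|² = 225.
distance² = |AP|² − (AP·d)²/|d|² = 446 − 50625/225 = 221, so the distance is √221.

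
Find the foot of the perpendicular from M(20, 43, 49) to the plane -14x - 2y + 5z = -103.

(472/25, 1071/25, 247/5)

n = (-14, -2, 5), |n|² = 225, and n·M − (-103) = -18.
t = -18/225 = -2/25, so the foot is M − t·n = (20, 43, 49) − (-2/25)·(-14, -2, 5) = (472/25, 1071/25, 247/5).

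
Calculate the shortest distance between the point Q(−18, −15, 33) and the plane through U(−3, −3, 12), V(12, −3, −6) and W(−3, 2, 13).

UV = (15, 0, −18) and UW = (0, 5, 1), so a normal is n = UV × UW = (90, −15, 75).
Then n·(−18, −15, 33) − 675 = 405.
|n| = √(8100 + 225 + 5625) = 15√62, so the distance is |405|/(15√62) = 27√62/62.

27/√62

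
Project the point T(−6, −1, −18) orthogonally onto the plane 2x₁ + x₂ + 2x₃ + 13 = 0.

n = (2, 1, 2), |n|² = 9, and n·T − (-13) = -36.
t = -36/9 = -4, so the foot is T − t·n = (−6, −1, −18) − (-4)·(2, 1, 2) = (2, 3, −10).

(2, 3, -10)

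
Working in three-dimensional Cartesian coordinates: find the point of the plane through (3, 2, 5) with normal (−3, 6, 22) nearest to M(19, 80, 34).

(25, 68, -10)

The perpendicular from M has direction n = (−3, 6, 22): r = (19, 80, 34) + t(−3, 6, 22).
Substitute into the plane: n·(M + tn) = 113 gives 1171 + 529t = 113, so t = -2.
Foot = (19, 80, 34) + (-2)·(−3, 6, 22) = (25, 68, −10).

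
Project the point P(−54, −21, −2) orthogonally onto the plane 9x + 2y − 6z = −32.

The perpendicular from P has direction n = (9, 2, −6): r = (−54, −21, −2) + λ(9, 2, −6).
Substitute into the plane: n·(P + λn) = -32 gives -516 + 121λ = -32, so λ = 4.
Foot = (−54, −21, −2) + 4·(9, 2, −6) = (−18, −13, −26).

(-18, -13, -26)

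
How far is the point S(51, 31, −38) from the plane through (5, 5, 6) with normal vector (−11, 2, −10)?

The plane has equation n·(r − (5, 5, 6)) = 0, i.e. n·r = -105.
Then n·(51, 31, −38) − (−105) = −14.
|n| = √(121 + 4 + 100) = 15, so the distance is |-14|/15 = 14/15.

14/15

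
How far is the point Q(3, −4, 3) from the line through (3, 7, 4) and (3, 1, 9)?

A direction vector is d = (0, −6, 5).
AP = (0, −11, −1), and AP × d = (−61, 0, 0).
|AP × d|² = 3721 and |d|² = 61, so the distance is √(3721/61) = √61.

√61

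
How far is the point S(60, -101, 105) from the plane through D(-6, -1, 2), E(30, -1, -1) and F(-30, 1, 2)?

DE = (36, 0, -3) and DF = (-24, 2, 0), so a normal is n = DE × DF = (6, 72, 72).
Then n·(60, -101, 105) - 36 = 612.
|n| = √(36 + 5184 + 5184) = 102, so the distance is |612|/102 = 6.

6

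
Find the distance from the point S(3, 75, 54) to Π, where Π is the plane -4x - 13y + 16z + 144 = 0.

1

d = |(-4)·3 + (-13)·75 + 16·54 − (-144)| / √(16 + 169 + 256) = |21| / 21 = 1.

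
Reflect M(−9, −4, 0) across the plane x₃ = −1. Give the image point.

(-9, -4, -2)

With n = (0, 0, 1), the signed offset is (n·M − (-1))/|n|² = 1/1 = 1.
M' = M − 2t·n = (−9, −4, 0) − 2·(0, 0, 1) = (−9, −4, −2).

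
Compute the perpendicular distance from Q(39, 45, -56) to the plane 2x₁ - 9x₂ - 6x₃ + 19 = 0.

28/11

n = (2, -9, -6); n·P − (-19) = 28; |n| = 11; distance = 28/11.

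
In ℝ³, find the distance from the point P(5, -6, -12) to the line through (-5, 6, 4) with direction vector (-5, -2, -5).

Direction vector d = (-5, -2, -5).
AP = (10, -12, -16); AP·d = 54, |AP|² = 500, |d|² = 54.
distance² = |AP|² − (AP·d)²/|d|² = 500 − 2916/54 = 446, so the distance is √446.

√446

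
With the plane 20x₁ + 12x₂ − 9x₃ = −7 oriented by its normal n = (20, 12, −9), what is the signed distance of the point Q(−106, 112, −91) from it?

2

n·Q − (-7) = 50.
|n| = 25, so the signed distance is 50/25 = 2.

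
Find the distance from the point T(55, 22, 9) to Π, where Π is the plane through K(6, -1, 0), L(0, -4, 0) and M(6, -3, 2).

5

KL = (-6, -3, 0) and KM = (0, -2, 2), so a normal is n = KL × KM = (-6, 12, 12).
d = |(-6)·55 + 12·22 + 12·9 − (-48)| / √(36 + 144 + 144) = |90| / 18 = 5.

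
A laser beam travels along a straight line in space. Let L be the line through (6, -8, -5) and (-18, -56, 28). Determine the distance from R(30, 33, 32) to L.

A direction vector is d = (-24, -48, 33).
AP = (24, 41, 37); AP·d = -1323, |AP|² = 3626, |d|² = 3969.
distance² = |AP|² − (AP·d)²/|d|² = 3626 − 1750329/3969 = 3185, so the distance is 7√65.

7√65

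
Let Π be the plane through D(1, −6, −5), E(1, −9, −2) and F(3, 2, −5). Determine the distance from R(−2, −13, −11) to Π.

1/(3√2)

DE = (0, −3, 3) and DF = (2, 8, 0), so a normal is n = DE × DF = (−24, 6, 6).
Then n·(−2, −13, −11) − (−90) = −6.
|n| = √(576 + 36 + 36) = 18√2, so the distance is |-6|/(18√2) = 1/(3√2).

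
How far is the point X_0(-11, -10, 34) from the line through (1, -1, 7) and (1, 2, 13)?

3√61

A direction vector is d = (0, 3, 6).
AP = (-12, -9, 27); AP·d = 135, |AP|² = 954, |d|² = 45.
distance² = |AP|² − (AP·d)²/|d|² = 954 − 18225/45 = 549, so the distance is 3√61.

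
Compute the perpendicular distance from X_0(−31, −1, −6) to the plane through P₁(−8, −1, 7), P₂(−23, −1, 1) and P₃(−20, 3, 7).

P₁P₂ = (−15, 0, −6) and P₁P₃ = (−12, 4, 0), so a normal is n = P₁P₂ × P₁P₃ = (24, 72, −60).
n = (24, 72, −60); n·P − (-684) = 228; |n| = 12√65; distance = 228/(12√65) = 19√65/65.

19/√65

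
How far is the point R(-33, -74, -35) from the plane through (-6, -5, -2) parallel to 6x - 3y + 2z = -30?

Parallel planes share the normal n = (6, -3, 2); since (-6, -5, -2) lies on the plane, its equation is 6x - 3y + 2z = -25.
n = (6, -3, 2); n·P − (-25) = -21; |n| = 7; distance = 21/7 = 3.

3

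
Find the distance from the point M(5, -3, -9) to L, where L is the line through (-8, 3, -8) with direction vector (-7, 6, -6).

√85

Direction vector d = (-7, 6, -6).
AP = (13, -6, -1); AP·d = -121, |AP|² = 206, |d|² = 121.
distance² = |AP|² − (AP·d)²/|d|² = 206 − 14641/121 = 85, so the distance is √85.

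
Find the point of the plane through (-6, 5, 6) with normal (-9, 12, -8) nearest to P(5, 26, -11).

n = (-9, 12, -8), |n|² = 289, and n·P − 66 = 289.
t = 289/289 = 1, so the foot is P − t·n = (5, 26, -11) − 1·(-9, 12, -8) = (14, 14, -3).

(14, 14, -3)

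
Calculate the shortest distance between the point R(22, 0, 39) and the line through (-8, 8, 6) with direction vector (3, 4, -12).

9√17

Direction vector d = (3, 4, -12).
AP = (30, -8, 33); AP·d = -338, |AP|² = 2053, |d|² = 169.
distance² = |AP|² − (AP·d)²/|d|² = 2053 − 114244/169 = 1377, so the distance is 9√17.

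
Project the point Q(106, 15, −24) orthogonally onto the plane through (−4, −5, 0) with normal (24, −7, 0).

n = (24, −7, 0), |n|² = 625, and n·Q − (-61) = 2500.
t = 2500/625 = 4, so the foot is Q − t·n = (106, 15, −24) − 4·(24, −7, 0) = (10, 43, −24).

(10, 43, -24)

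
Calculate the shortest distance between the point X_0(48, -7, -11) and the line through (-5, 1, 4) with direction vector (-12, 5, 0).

√394

Direction vector d = (-12, 5, 0).
AP = (53, -8, -15), and AP × d = (75, 180, 169).
|AP × d|² = 66586 and |d|² = 169, so the distance is √(66586/169) = √394.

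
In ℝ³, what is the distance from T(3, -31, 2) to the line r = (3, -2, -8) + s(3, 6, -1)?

Direction vector d = (3, 6, -1).
AP = (0, -29, 10), and AP × d = (-31, 30, 87).
|AP × d|² = 9430 and |d|² = 46, so the distance is √(9430/46) = √205.

√205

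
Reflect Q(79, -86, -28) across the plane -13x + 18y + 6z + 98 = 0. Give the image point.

n = (-13, 18, 6), |n|² = 529, n·Q − (-98) = -2645, so t = -2645/529 = -5.
Foot F = Q − (-5)·n = (14, 4, 2); the reflection is 2F − Q = (-51, 94, 32).

(-51, 94, 32)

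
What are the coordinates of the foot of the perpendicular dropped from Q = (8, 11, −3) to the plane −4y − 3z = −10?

n = (0, −4, −3), |n|² = 25, and n·Q − (-10) = -25.
t = -25/25 = -1, so the foot is Q − t·n = (8, 11, −3) − (-1)·(0, −4, −3) = (8, 7, −6).

(8, 7, -6)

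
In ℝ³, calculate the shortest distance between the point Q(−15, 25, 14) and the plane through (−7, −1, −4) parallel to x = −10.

Parallel planes share the normal n = (1, 0, 0); since (−7, −1, −4) lies on the plane, its equation is x = -7.
n = (1, 0, 0); n·P − (-7) = -8; |n| = 1; distance = 8/1 = 8.

8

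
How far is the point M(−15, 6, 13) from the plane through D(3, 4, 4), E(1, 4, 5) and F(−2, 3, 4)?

√30/3

DE = (−2, 0, 1) and DF = (−5, −1, 0), so a normal is n = DE × DF = (1, −5, 2).
d = |1·(-15) + (-5)·6 + 2·13 − (-9)| / √(1 + 25 + 4) = |-10| / √30 = 10/√30.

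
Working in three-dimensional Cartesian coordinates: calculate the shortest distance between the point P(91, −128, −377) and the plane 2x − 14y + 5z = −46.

9

Normal vector n = (2, −14, 5), and n·(91, −128, −377) − (−46) = 135.
|n| = √(4 + 196 + 25) = 15, so the distance is |135|/15 = 9.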